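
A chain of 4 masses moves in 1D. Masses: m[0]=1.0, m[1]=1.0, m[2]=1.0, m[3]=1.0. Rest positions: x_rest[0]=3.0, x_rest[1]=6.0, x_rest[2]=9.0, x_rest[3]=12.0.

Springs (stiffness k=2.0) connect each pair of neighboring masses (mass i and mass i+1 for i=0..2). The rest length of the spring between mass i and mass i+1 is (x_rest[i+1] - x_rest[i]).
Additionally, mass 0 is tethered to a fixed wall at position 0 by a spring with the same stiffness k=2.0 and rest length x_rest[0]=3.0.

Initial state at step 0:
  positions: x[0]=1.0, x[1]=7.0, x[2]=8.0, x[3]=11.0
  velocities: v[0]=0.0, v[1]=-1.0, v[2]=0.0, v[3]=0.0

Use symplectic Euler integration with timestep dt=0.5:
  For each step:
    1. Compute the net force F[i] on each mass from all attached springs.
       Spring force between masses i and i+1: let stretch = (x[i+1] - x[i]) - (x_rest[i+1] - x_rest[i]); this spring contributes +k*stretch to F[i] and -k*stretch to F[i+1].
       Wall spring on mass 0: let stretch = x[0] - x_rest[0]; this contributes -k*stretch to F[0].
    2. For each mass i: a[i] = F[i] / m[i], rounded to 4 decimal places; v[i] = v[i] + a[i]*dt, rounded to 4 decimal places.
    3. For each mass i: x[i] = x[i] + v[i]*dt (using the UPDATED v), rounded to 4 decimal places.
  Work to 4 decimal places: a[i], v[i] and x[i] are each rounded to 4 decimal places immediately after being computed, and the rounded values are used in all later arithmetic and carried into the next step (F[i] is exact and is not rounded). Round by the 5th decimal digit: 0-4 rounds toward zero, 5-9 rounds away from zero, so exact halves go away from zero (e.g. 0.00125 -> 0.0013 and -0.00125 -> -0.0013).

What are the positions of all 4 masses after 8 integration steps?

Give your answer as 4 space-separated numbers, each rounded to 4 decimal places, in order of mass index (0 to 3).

Step 0: x=[1.0000 7.0000 8.0000 11.0000] v=[0.0000 -1.0000 0.0000 0.0000]
Step 1: x=[3.5000 4.0000 9.0000 11.0000] v=[5.0000 -6.0000 2.0000 0.0000]
Step 2: x=[4.5000 3.2500 8.5000 11.5000] v=[2.0000 -1.5000 -1.0000 1.0000]
Step 3: x=[2.6250 5.7500 6.8750 12.0000] v=[-3.7500 5.0000 -3.2500 1.0000]
Step 4: x=[1.0000 7.2500 7.2500 11.4375] v=[-3.2500 3.0000 0.7500 -1.1250]
Step 5: x=[2.0000 5.6250 9.7188 10.2813] v=[2.0000 -3.2500 4.9375 -2.3125]
Step 6: x=[3.8125 4.2344 10.4219 10.3438] v=[3.6250 -2.7812 1.4062 0.1250]
Step 7: x=[3.9297 5.7266 7.9922 11.9454] v=[0.2344 2.9844 -4.8594 3.2031]
Step 8: x=[2.9805 7.4532 6.4063 13.0704] v=[-1.8984 3.4531 -3.1718 2.2499]

Answer: 2.9805 7.4532 6.4063 13.0704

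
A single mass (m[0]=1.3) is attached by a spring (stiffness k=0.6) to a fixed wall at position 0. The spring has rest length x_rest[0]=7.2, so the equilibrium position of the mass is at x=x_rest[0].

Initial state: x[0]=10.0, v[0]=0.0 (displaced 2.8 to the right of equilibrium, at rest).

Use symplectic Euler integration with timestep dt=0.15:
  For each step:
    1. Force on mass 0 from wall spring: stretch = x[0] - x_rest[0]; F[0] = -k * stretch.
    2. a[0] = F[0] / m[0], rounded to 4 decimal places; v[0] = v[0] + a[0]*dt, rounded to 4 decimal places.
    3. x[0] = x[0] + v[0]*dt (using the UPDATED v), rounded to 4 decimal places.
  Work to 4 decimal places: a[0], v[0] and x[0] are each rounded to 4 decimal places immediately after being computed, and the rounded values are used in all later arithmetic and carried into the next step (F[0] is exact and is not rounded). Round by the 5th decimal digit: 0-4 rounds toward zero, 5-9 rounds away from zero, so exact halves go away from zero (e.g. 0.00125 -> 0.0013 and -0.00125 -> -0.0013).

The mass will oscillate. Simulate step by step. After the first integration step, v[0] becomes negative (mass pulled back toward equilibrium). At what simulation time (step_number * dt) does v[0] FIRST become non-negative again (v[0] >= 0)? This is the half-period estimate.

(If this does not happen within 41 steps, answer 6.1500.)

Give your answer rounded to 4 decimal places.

Answer: 4.6500

Derivation:
Step 0: x=[10.0000] v=[0.0000]
Step 1: x=[9.9709] v=[-0.1938]
Step 2: x=[9.9131] v=[-0.3856]
Step 3: x=[9.8271] v=[-0.5734]
Step 4: x=[9.7138] v=[-0.7553]
Step 5: x=[9.5744] v=[-0.9293]
Step 6: x=[9.4103] v=[-1.0937]
Step 7: x=[9.2233] v=[-1.2467]
Step 8: x=[9.0153] v=[-1.3868]
Step 9: x=[8.7884] v=[-1.5125]
Step 10: x=[8.5450] v=[-1.6225]
Step 11: x=[8.2877] v=[-1.7156]
Step 12: x=[8.0191] v=[-1.7909]
Step 13: x=[7.7420] v=[-1.8476]
Step 14: x=[7.4592] v=[-1.8851]
Step 15: x=[7.1738] v=[-1.9030]
Step 16: x=[6.8886] v=[-1.9012]
Step 17: x=[6.6067] v=[-1.8796]
Step 18: x=[6.3309] v=[-1.8385]
Step 19: x=[6.0642] v=[-1.7783]
Step 20: x=[5.8092] v=[-1.6997]
Step 21: x=[5.5687] v=[-1.6034]
Step 22: x=[5.3451] v=[-1.4905]
Step 23: x=[5.1408] v=[-1.3621]
Step 24: x=[4.9579] v=[-1.2195]
Step 25: x=[4.7983] v=[-1.0643]
Step 26: x=[4.6636] v=[-0.8980]
Step 27: x=[4.5552] v=[-0.7224]
Step 28: x=[4.4743] v=[-0.5393]
Step 29: x=[4.4217] v=[-0.3506]
Step 30: x=[4.3980] v=[-0.1583]
Step 31: x=[4.4034] v=[0.0357]
First v>=0 after going negative at step 31, time=4.6500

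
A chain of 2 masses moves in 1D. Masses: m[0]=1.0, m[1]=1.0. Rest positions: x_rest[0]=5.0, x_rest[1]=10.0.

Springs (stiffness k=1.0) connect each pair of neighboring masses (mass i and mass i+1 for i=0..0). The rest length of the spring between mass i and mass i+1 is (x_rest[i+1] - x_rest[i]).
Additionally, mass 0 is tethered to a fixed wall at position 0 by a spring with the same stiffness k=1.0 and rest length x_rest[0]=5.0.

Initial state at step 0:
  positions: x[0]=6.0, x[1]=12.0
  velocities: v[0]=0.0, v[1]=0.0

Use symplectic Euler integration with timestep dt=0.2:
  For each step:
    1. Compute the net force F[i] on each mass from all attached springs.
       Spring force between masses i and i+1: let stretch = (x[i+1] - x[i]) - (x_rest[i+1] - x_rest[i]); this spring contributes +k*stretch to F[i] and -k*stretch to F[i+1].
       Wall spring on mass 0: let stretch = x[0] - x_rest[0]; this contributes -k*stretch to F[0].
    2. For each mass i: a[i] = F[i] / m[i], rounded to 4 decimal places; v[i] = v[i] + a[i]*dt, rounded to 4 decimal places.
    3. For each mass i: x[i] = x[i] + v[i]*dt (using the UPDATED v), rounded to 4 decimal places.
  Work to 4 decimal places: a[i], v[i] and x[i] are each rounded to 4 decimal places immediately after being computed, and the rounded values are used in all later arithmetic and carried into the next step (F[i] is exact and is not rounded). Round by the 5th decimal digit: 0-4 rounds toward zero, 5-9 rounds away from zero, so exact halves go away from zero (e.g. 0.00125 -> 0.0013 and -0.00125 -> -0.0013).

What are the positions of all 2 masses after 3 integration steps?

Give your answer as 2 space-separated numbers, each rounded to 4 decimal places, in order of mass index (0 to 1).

Answer: 5.9922 11.7679

Derivation:
Step 0: x=[6.0000 12.0000] v=[0.0000 0.0000]
Step 1: x=[6.0000 11.9600] v=[0.0000 -0.2000]
Step 2: x=[5.9984 11.8816] v=[-0.0080 -0.3920]
Step 3: x=[5.9922 11.7679] v=[-0.0310 -0.5686]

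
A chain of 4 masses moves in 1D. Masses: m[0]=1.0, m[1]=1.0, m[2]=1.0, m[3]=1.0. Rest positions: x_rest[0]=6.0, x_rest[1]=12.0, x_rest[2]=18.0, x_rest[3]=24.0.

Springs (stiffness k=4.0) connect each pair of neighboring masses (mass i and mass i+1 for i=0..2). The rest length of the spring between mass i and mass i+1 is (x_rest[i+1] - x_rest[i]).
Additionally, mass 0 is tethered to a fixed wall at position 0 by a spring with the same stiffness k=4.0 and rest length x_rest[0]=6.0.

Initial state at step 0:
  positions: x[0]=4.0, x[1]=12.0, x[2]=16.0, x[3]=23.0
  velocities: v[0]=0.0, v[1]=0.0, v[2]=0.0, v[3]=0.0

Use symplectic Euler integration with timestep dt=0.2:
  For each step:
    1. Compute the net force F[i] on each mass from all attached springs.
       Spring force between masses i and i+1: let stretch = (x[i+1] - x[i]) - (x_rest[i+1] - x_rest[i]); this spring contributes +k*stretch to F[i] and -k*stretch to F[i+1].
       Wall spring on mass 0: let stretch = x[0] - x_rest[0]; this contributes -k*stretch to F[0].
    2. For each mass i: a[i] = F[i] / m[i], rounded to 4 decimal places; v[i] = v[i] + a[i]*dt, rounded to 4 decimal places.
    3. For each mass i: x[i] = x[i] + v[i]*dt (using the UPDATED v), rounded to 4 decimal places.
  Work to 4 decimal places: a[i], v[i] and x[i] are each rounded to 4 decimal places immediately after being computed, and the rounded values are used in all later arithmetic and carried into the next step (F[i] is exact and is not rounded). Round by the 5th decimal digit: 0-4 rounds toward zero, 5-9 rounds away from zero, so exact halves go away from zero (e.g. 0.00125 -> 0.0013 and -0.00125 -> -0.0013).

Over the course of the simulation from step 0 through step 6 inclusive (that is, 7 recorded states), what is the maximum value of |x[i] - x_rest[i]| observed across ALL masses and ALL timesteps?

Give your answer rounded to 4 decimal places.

Answer: 2.1371

Derivation:
Step 0: x=[4.0000 12.0000 16.0000 23.0000] v=[0.0000 0.0000 0.0000 0.0000]
Step 1: x=[4.6400 11.3600 16.4800 22.8400] v=[3.2000 -3.2000 2.4000 -0.8000]
Step 2: x=[5.6128 10.4640 17.1584 22.6224] v=[4.8640 -4.4800 3.3920 -1.0880]
Step 3: x=[6.4637 9.8629 17.6399 22.4906] v=[4.2547 -3.0054 2.4077 -0.6592]
Step 4: x=[6.8243 9.9623 17.6532 22.5426] v=[1.8031 0.4968 0.0667 0.2602]
Step 5: x=[6.5951 10.7901 17.2183 22.7723] v=[-1.1459 4.1391 -2.1745 1.1487]
Step 6: x=[5.9819 11.9752 16.6435 23.0734] v=[-3.0660 5.9257 -2.8739 1.5055]
Max displacement = 2.1371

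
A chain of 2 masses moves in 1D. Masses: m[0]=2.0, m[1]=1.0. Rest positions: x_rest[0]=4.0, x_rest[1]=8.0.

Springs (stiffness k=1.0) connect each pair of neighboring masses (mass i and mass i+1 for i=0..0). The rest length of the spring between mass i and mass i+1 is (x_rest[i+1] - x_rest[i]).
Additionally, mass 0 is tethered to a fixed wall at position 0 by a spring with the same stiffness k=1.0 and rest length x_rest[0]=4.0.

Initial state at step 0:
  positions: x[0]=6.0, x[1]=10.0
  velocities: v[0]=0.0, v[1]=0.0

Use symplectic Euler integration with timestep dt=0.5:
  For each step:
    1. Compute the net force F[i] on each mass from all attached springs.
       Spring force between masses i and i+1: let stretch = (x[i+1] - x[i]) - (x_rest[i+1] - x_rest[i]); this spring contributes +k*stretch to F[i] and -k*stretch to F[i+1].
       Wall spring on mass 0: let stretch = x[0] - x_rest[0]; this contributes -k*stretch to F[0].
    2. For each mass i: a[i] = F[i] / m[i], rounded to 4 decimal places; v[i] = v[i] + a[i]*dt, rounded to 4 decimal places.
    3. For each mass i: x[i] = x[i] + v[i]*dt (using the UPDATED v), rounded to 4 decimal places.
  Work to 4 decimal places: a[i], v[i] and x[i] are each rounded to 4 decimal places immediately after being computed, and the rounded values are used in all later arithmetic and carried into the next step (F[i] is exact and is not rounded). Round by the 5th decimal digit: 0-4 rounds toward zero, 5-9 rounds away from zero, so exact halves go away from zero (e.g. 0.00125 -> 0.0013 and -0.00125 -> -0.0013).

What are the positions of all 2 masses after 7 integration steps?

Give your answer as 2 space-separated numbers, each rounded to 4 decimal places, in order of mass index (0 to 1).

Answer: 3.3128 6.7868

Derivation:
Step 0: x=[6.0000 10.0000] v=[0.0000 0.0000]
Step 1: x=[5.7500 10.0000] v=[-0.5000 0.0000]
Step 2: x=[5.3125 9.9375] v=[-0.8750 -0.1250]
Step 3: x=[4.7891 9.7188] v=[-1.0469 -0.4375]
Step 4: x=[4.2832 9.2676] v=[-1.0118 -0.9024]
Step 5: x=[3.8650 8.5703] v=[-0.8365 -1.3946]
Step 6: x=[3.5518 7.6967] v=[-0.6264 -1.7473]
Step 7: x=[3.3128 6.7868] v=[-0.4781 -1.8198]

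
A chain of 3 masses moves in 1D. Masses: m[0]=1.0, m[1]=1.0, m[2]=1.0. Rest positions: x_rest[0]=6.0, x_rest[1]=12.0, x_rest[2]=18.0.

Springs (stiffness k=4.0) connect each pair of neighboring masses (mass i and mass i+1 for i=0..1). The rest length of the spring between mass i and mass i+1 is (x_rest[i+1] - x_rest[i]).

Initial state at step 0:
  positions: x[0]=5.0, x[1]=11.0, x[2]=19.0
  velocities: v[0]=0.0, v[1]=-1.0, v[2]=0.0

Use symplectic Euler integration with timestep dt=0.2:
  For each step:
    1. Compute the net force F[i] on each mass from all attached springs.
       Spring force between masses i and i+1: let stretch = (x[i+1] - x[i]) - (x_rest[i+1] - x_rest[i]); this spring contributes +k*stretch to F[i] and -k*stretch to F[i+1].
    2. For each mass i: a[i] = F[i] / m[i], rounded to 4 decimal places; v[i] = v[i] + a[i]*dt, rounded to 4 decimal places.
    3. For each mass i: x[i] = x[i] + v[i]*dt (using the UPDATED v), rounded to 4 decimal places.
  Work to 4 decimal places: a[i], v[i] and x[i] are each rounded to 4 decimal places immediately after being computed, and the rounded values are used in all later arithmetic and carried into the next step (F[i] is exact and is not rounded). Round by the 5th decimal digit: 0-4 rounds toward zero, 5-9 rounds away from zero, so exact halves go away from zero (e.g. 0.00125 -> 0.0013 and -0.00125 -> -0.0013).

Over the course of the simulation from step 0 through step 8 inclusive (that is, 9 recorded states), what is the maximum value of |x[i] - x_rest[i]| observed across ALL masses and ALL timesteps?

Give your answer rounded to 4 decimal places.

Step 0: x=[5.0000 11.0000 19.0000] v=[0.0000 -1.0000 0.0000]
Step 1: x=[5.0000 11.1200 18.6800] v=[0.0000 0.6000 -1.6000]
Step 2: x=[5.0192 11.4704 18.1104] v=[0.0960 1.7520 -2.8480]
Step 3: x=[5.1106 11.8510 17.4384] v=[0.4570 1.9030 -3.3600]
Step 4: x=[5.3205 12.0471 16.8324] v=[1.0493 0.9806 -3.0299]
Step 5: x=[5.6466 11.9326 16.4208] v=[1.6306 -0.5724 -2.0581]
Step 6: x=[6.0185 11.5305 16.2511] v=[1.8594 -2.0106 -0.8487]
Step 7: x=[6.3123 11.0018 16.2861] v=[1.4690 -2.6437 0.1748]
Step 8: x=[6.3964 10.5682 16.4356] v=[0.4206 -2.1679 0.7474]
Max displacement = 1.7489

Answer: 1.7489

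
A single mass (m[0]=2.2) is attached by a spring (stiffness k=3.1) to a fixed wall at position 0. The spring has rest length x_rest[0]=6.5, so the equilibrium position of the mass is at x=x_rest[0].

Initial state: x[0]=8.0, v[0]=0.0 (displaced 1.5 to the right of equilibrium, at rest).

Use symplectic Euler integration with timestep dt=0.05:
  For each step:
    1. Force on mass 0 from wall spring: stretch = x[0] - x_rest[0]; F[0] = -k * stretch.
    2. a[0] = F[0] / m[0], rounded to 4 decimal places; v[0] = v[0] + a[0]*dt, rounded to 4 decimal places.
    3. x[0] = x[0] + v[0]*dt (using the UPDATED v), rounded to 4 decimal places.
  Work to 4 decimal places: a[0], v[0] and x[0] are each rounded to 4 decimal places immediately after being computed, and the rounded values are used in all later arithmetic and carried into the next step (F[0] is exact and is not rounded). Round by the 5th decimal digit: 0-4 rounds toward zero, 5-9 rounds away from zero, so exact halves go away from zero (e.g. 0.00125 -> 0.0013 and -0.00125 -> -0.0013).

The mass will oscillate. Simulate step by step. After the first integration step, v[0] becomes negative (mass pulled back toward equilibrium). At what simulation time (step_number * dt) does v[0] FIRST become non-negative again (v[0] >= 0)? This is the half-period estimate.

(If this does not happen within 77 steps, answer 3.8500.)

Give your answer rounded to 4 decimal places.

Step 0: x=[8.0000] v=[0.0000]
Step 1: x=[7.9947] v=[-0.1057]
Step 2: x=[7.9842] v=[-0.2110]
Step 3: x=[7.9684] v=[-0.3156]
Step 4: x=[7.9474] v=[-0.4191]
Step 5: x=[7.9213] v=[-0.5211]
Step 6: x=[7.8902] v=[-0.6212]
Step 7: x=[7.8542] v=[-0.7191]
Step 8: x=[7.8135] v=[-0.8145]
Step 9: x=[7.7682] v=[-0.9070]
Step 10: x=[7.7184] v=[-0.9964]
Step 11: x=[7.6643] v=[-1.0822]
Step 12: x=[7.6061] v=[-1.1642]
Step 13: x=[7.5440] v=[-1.2421]
Step 14: x=[7.4782] v=[-1.3157]
Step 15: x=[7.4090] v=[-1.3846]
Step 16: x=[7.3366] v=[-1.4486]
Step 17: x=[7.2612] v=[-1.5075]
Step 18: x=[7.1831] v=[-1.5611]
Step 19: x=[7.1026] v=[-1.6092]
Step 20: x=[7.0200] v=[-1.6517]
Step 21: x=[6.9356] v=[-1.6883]
Step 22: x=[6.8497] v=[-1.7190]
Step 23: x=[6.7625] v=[-1.7436]
Step 24: x=[6.6744] v=[-1.7621]
Step 25: x=[6.5857] v=[-1.7744]
Step 26: x=[6.4967] v=[-1.7804]
Step 27: x=[6.4077] v=[-1.7802]
Step 28: x=[6.3190] v=[-1.7737]
Step 29: x=[6.2310] v=[-1.7610]
Step 30: x=[6.1439] v=[-1.7421]
Step 31: x=[6.0581] v=[-1.7170]
Step 32: x=[5.9738] v=[-1.6859]
Step 33: x=[5.8914] v=[-1.6488]
Step 34: x=[5.8111] v=[-1.6059]
Step 35: x=[5.7332] v=[-1.5574]
Step 36: x=[5.6580] v=[-1.5034]
Step 37: x=[5.5858] v=[-1.4441]
Step 38: x=[5.5168] v=[-1.3797]
Step 39: x=[5.4513] v=[-1.3104]
Step 40: x=[5.3895] v=[-1.2365]
Step 41: x=[5.3316] v=[-1.1583]
Step 42: x=[5.2778] v=[-1.0760]
Step 43: x=[5.2283] v=[-0.9899]
Step 44: x=[5.1833] v=[-0.9003]
Step 45: x=[5.1429] v=[-0.8075]
Step 46: x=[5.1073] v=[-0.7119]
Step 47: x=[5.0766] v=[-0.6138]
Step 48: x=[5.0509] v=[-0.5135]
Step 49: x=[5.0303] v=[-0.4114]
Step 50: x=[5.0149] v=[-0.3079]
Step 51: x=[5.0047] v=[-0.2033]
Step 52: x=[4.9998] v=[-0.0980]
Step 53: x=[5.0002] v=[0.0077]
First v>=0 after going negative at step 53, time=2.6500

Answer: 2.6500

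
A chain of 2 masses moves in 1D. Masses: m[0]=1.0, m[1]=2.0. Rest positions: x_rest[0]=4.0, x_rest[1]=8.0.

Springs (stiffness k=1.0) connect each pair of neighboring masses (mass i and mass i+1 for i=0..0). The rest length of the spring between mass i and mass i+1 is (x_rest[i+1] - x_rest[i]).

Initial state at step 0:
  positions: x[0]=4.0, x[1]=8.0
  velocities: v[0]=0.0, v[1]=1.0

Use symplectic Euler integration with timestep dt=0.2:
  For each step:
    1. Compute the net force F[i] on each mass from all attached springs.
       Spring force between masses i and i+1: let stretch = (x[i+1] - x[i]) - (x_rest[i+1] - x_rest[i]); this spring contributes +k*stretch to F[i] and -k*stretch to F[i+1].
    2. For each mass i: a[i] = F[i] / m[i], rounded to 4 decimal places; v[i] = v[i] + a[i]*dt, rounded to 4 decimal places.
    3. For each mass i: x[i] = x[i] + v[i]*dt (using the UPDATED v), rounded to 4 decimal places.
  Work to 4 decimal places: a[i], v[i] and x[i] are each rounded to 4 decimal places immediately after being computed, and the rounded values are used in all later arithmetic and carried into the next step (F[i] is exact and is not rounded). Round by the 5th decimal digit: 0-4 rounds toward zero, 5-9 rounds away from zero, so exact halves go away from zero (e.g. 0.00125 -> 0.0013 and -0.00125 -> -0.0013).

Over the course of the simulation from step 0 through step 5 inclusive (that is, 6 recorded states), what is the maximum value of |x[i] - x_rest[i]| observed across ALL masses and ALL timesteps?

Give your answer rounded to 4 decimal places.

Answer: 0.9249

Derivation:
Step 0: x=[4.0000 8.0000] v=[0.0000 1.0000]
Step 1: x=[4.0000 8.2000] v=[0.0000 1.0000]
Step 2: x=[4.0080 8.3960] v=[0.0400 0.9800]
Step 3: x=[4.0315 8.5842] v=[0.1176 0.9412]
Step 4: x=[4.0771 8.7614] v=[0.2281 0.8859]
Step 5: x=[4.1501 8.9249] v=[0.3650 0.8175]
Max displacement = 0.9249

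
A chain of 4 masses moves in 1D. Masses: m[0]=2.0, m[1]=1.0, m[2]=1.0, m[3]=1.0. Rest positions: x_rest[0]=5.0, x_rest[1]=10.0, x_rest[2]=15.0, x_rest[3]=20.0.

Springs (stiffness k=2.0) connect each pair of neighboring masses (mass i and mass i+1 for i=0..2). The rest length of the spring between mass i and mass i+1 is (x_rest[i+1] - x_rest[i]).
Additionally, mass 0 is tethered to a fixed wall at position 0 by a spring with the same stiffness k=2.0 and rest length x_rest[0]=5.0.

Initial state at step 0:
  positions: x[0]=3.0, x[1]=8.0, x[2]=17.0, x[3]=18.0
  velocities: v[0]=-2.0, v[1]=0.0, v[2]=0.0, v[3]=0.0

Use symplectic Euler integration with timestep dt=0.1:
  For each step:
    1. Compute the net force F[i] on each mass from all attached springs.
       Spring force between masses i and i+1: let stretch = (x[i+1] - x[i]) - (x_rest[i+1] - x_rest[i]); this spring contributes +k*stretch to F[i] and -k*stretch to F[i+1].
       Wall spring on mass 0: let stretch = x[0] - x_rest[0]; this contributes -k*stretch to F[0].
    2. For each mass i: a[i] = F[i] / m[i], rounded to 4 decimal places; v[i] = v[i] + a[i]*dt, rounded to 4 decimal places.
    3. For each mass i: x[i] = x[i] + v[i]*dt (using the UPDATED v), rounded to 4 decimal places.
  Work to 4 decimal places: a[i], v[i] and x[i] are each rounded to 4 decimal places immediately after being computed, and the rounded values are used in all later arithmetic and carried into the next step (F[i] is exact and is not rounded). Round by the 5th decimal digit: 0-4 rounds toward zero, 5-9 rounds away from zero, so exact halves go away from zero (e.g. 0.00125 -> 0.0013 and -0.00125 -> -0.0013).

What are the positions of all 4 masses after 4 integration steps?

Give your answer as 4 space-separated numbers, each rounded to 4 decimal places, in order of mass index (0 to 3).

Step 0: x=[3.0000 8.0000 17.0000 18.0000] v=[-2.0000 0.0000 0.0000 0.0000]
Step 1: x=[2.8200 8.0800 16.8400 18.0800] v=[-1.8000 0.8000 -1.6000 0.8000]
Step 2: x=[2.6644 8.2300 16.5296 18.2352] v=[-1.5560 1.5000 -3.1040 1.5520]
Step 3: x=[2.5378 8.4347 16.0873 18.4563] v=[-1.2659 2.0468 -4.4228 2.2109]
Step 4: x=[2.4448 8.6745 15.5394 18.7300] v=[-0.9300 2.3979 -5.4795 2.7371]

Answer: 2.4448 8.6745 15.5394 18.7300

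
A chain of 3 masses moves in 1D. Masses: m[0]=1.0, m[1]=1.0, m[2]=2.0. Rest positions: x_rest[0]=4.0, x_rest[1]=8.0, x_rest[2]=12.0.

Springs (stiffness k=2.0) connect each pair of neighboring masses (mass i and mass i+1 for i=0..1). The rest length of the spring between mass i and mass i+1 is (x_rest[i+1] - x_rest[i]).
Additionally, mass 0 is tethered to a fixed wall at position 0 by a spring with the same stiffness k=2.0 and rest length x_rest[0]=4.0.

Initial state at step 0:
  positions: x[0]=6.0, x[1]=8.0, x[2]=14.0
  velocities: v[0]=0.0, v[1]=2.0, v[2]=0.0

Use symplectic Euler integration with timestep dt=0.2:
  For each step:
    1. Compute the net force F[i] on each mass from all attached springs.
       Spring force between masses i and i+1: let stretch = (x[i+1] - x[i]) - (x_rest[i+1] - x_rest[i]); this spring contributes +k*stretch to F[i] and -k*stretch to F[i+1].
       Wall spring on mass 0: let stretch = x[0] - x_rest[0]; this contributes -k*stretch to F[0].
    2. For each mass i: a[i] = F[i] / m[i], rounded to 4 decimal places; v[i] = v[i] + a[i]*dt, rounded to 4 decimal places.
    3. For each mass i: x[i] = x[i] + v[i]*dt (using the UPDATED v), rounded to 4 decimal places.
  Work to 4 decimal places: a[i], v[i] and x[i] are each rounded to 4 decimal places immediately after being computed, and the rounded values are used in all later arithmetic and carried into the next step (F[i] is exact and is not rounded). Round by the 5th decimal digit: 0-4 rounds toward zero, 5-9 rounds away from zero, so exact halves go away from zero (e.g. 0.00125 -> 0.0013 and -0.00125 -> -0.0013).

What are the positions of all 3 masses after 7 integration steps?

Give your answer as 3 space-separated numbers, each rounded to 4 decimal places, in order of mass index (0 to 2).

Answer: 4.2361 10.6948 13.6577

Derivation:
Step 0: x=[6.0000 8.0000 14.0000] v=[0.0000 2.0000 0.0000]
Step 1: x=[5.6800 8.7200 13.9200] v=[-1.6000 3.6000 -0.4000]
Step 2: x=[5.1488 9.6128 13.7920] v=[-2.6560 4.4640 -0.6400]
Step 3: x=[4.5628 10.4828 13.6568] v=[-2.9299 4.3501 -0.6758]
Step 4: x=[4.0854 11.1331 13.5547] v=[-2.3870 3.2517 -0.5106]
Step 5: x=[3.8450 11.4134 13.5157] v=[-1.2021 1.4013 -0.1949]
Step 6: x=[3.9025 11.2564 13.5526] v=[0.2873 -0.7851 0.1846]
Step 7: x=[4.2361 10.6948 13.6577] v=[1.6679 -2.8082 0.5254]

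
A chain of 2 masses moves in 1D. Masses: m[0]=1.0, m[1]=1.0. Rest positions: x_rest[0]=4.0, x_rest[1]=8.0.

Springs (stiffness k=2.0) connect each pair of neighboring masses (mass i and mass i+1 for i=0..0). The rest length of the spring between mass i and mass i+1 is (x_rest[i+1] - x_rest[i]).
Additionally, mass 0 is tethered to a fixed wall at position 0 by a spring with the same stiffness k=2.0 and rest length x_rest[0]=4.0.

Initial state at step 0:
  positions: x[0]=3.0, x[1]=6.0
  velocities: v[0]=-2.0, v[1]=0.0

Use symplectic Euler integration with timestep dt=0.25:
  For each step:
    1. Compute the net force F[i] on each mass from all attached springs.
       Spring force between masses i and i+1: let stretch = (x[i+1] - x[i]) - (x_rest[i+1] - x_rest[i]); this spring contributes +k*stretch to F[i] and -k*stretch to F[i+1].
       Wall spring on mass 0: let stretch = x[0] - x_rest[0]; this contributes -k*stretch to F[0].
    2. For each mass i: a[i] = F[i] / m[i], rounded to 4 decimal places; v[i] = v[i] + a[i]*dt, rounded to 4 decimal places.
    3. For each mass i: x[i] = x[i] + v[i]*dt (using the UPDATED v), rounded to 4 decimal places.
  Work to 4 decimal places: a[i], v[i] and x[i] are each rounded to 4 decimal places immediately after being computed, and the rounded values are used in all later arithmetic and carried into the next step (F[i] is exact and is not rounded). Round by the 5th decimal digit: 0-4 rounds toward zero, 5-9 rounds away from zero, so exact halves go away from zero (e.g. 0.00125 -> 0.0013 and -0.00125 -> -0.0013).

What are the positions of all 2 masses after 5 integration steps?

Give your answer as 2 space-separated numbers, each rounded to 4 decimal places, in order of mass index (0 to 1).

Answer: 2.6770 6.6093

Derivation:
Step 0: x=[3.0000 6.0000] v=[-2.0000 0.0000]
Step 1: x=[2.5000 6.1250] v=[-2.0000 0.5000]
Step 2: x=[2.1406 6.2969] v=[-1.4375 0.6875]
Step 3: x=[2.0332 6.4493] v=[-0.4297 0.6094]
Step 4: x=[2.2237 6.5497] v=[0.7618 0.4014]
Step 5: x=[2.6770 6.6093] v=[1.8130 0.2384]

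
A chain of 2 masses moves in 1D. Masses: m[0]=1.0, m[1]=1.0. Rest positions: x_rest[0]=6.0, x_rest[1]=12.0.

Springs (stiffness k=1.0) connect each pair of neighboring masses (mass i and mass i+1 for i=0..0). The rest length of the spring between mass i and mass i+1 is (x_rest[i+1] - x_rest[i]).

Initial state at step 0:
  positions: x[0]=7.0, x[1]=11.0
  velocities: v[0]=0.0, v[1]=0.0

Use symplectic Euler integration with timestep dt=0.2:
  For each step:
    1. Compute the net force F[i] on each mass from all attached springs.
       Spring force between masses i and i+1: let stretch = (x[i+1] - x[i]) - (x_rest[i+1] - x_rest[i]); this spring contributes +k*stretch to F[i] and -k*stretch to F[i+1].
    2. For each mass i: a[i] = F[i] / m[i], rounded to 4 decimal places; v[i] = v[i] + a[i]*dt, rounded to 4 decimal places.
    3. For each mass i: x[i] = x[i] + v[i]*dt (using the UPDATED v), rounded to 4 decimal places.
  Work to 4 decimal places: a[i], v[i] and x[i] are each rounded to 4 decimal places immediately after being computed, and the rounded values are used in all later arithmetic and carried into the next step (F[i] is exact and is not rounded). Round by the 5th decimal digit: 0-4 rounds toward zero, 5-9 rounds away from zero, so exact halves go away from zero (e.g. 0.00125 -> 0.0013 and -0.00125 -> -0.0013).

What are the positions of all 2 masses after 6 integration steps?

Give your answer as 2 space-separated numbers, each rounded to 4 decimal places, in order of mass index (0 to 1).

Answer: 5.7269 12.2731

Derivation:
Step 0: x=[7.0000 11.0000] v=[0.0000 0.0000]
Step 1: x=[6.9200 11.0800] v=[-0.4000 0.4000]
Step 2: x=[6.7664 11.2336] v=[-0.7680 0.7680]
Step 3: x=[6.5515 11.4485] v=[-1.0746 1.0746]
Step 4: x=[6.2925 11.7075] v=[-1.2952 1.2952]
Step 5: x=[6.0101 11.9899] v=[-1.4122 1.4122]
Step 6: x=[5.7269 12.2731] v=[-1.4162 1.4162]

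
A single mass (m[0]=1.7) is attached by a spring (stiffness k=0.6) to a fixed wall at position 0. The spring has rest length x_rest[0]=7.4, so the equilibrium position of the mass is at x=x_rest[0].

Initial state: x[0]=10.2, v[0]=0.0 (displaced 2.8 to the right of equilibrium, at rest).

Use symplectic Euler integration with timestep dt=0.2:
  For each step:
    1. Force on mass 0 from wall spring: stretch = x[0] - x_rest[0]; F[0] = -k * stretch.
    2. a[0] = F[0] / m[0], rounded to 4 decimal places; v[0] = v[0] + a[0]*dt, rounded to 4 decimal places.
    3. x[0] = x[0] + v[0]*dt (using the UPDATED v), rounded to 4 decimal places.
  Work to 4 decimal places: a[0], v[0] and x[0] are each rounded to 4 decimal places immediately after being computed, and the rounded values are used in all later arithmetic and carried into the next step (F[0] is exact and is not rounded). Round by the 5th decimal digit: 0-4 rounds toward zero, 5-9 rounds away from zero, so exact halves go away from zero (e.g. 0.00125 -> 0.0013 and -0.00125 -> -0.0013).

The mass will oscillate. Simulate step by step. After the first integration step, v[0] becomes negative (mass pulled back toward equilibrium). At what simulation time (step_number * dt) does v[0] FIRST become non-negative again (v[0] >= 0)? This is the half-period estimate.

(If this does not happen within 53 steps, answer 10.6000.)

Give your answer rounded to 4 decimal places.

Answer: 5.4000

Derivation:
Step 0: x=[10.2000] v=[0.0000]
Step 1: x=[10.1605] v=[-0.1976]
Step 2: x=[10.0820] v=[-0.3925]
Step 3: x=[9.9656] v=[-0.5818]
Step 4: x=[9.8130] v=[-0.7629]
Step 5: x=[9.6264] v=[-0.9332]
Step 6: x=[9.4083] v=[-1.0904]
Step 7: x=[9.1619] v=[-1.2322]
Step 8: x=[8.8906] v=[-1.3566]
Step 9: x=[8.5982] v=[-1.4618]
Step 10: x=[8.2889] v=[-1.5464]
Step 11: x=[7.9671] v=[-1.6091]
Step 12: x=[7.6373] v=[-1.6491]
Step 13: x=[7.3041] v=[-1.6659]
Step 14: x=[6.9723] v=[-1.6591]
Step 15: x=[6.6465] v=[-1.6289]
Step 16: x=[6.3314] v=[-1.5757]
Step 17: x=[6.0313] v=[-1.5003]
Step 18: x=[5.7506] v=[-1.4037]
Step 19: x=[5.4931] v=[-1.2873]
Step 20: x=[5.2626] v=[-1.1527]
Step 21: x=[5.0622] v=[-1.0018]
Step 22: x=[4.8948] v=[-0.8368]
Step 23: x=[4.7628] v=[-0.6600]
Step 24: x=[4.6680] v=[-0.4738]
Step 25: x=[4.6118] v=[-0.2810]
Step 26: x=[4.5950] v=[-0.0842]
Step 27: x=[4.6178] v=[0.1138]
First v>=0 after going negative at step 27, time=5.4000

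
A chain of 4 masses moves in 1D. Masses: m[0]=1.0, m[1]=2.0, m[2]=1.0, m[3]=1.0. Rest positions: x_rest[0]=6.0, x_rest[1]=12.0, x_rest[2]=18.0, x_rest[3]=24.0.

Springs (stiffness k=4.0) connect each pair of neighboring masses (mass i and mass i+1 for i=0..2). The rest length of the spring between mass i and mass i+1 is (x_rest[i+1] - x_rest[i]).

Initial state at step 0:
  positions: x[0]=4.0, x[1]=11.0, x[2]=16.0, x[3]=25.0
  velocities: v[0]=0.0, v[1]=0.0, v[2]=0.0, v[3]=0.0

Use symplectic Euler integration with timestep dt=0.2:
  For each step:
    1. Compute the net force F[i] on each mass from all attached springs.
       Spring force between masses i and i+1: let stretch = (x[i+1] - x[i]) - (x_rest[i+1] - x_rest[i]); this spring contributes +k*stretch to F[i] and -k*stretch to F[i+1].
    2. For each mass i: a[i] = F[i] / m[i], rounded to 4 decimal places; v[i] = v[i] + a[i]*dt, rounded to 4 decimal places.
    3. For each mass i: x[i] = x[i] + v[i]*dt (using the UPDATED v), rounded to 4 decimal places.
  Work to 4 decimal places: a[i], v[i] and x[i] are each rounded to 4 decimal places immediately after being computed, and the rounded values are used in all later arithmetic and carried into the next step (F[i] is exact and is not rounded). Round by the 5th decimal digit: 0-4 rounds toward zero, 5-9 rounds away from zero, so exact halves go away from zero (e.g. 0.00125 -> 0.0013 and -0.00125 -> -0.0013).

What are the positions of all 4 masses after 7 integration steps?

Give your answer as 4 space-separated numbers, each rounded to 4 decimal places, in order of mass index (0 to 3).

Answer: 5.3231 11.5217 16.0131 22.6205

Derivation:
Step 0: x=[4.0000 11.0000 16.0000 25.0000] v=[0.0000 0.0000 0.0000 0.0000]
Step 1: x=[4.1600 10.8400 16.6400 24.5200] v=[0.8000 -0.8000 3.2000 -2.4000]
Step 2: x=[4.4288 10.6096 17.6128 23.7392] v=[1.3440 -1.1520 4.8640 -3.9040]
Step 3: x=[4.7265 10.4450 18.4453 22.9382] v=[1.4886 -0.8230 4.1626 -4.0051]
Step 4: x=[4.9792 10.4629 18.7166 22.3783] v=[1.2634 0.0897 1.3567 -2.7994]
Step 5: x=[5.1493 10.7024 18.2532 22.1925] v=[0.8504 1.1977 -2.3169 -0.9288]
Step 6: x=[5.2479 11.1018 17.2120 22.3365] v=[0.4929 1.9968 -5.2061 0.7198]
Step 7: x=[5.3231 11.5217 16.0131 22.6205] v=[0.3760 2.0993 -5.9947 1.4202]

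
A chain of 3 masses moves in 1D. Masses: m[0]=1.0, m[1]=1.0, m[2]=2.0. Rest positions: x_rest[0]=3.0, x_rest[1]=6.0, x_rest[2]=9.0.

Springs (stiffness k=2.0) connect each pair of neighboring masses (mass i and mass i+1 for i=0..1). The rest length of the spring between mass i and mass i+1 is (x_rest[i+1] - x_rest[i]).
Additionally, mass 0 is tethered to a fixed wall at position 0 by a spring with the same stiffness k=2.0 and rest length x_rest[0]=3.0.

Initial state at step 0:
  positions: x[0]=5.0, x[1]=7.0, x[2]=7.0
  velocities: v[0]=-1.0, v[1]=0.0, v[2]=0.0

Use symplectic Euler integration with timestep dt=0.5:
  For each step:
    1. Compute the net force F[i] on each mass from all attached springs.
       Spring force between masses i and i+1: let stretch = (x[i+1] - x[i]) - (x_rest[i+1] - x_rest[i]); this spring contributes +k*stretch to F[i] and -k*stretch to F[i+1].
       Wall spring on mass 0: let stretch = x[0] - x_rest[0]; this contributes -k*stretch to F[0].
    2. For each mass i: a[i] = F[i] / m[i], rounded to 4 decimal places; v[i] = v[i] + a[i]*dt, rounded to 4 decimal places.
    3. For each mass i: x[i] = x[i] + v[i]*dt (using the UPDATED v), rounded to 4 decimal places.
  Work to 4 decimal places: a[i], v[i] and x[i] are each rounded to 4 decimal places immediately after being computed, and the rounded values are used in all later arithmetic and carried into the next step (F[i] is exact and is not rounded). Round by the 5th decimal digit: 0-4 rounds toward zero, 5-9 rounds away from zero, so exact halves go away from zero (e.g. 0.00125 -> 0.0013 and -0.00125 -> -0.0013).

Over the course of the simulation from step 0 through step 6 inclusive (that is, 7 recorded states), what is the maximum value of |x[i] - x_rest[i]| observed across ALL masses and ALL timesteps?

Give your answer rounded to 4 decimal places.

Step 0: x=[5.0000 7.0000 7.0000] v=[-1.0000 0.0000 0.0000]
Step 1: x=[3.0000 6.0000 7.7500] v=[-4.0000 -2.0000 1.5000]
Step 2: x=[1.0000 4.3750 8.8125] v=[-4.0000 -3.2500 2.1250]
Step 3: x=[0.1875 3.2813 9.5157] v=[-1.6250 -2.1875 1.4063]
Step 4: x=[0.8282 3.7579 9.4103] v=[1.2813 0.9531 -0.2109]
Step 5: x=[2.5196 5.5958 8.6418] v=[3.3828 3.6758 -1.5371]
Step 6: x=[4.4893 7.4186 7.8618] v=[3.9394 3.6456 -1.5601]
Max displacement = 2.8125

Answer: 2.8125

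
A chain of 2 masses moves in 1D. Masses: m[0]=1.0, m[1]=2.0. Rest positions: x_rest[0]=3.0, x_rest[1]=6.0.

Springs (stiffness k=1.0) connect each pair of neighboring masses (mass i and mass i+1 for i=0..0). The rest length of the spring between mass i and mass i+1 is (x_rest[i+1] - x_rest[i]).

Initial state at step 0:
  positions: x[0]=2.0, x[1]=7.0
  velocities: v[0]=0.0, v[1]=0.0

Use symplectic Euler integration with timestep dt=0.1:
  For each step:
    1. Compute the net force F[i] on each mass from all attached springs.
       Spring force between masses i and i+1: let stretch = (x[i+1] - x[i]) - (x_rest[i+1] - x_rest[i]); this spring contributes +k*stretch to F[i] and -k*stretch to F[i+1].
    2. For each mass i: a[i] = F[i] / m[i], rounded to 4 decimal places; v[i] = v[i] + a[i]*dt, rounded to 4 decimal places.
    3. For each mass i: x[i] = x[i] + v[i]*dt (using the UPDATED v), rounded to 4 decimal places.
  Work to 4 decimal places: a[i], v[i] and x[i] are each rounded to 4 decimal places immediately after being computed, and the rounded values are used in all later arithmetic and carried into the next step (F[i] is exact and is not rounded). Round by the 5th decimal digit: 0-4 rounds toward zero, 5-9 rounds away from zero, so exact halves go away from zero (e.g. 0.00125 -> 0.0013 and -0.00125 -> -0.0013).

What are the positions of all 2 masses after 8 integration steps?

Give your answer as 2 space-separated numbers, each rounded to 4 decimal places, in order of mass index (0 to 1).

Answer: 2.6591 6.6705

Derivation:
Step 0: x=[2.0000 7.0000] v=[0.0000 0.0000]
Step 1: x=[2.0200 6.9900] v=[0.2000 -0.1000]
Step 2: x=[2.0597 6.9702] v=[0.3970 -0.1985]
Step 3: x=[2.1185 6.9408] v=[0.5881 -0.2940]
Step 4: x=[2.1955 6.9023] v=[0.7703 -0.3851]
Step 5: x=[2.2896 6.8553] v=[0.9410 -0.4704]
Step 6: x=[2.3994 6.8004] v=[1.0976 -0.5487]
Step 7: x=[2.5232 6.7385] v=[1.2377 -0.6188]
Step 8: x=[2.6591 6.6705] v=[1.3592 -0.6796]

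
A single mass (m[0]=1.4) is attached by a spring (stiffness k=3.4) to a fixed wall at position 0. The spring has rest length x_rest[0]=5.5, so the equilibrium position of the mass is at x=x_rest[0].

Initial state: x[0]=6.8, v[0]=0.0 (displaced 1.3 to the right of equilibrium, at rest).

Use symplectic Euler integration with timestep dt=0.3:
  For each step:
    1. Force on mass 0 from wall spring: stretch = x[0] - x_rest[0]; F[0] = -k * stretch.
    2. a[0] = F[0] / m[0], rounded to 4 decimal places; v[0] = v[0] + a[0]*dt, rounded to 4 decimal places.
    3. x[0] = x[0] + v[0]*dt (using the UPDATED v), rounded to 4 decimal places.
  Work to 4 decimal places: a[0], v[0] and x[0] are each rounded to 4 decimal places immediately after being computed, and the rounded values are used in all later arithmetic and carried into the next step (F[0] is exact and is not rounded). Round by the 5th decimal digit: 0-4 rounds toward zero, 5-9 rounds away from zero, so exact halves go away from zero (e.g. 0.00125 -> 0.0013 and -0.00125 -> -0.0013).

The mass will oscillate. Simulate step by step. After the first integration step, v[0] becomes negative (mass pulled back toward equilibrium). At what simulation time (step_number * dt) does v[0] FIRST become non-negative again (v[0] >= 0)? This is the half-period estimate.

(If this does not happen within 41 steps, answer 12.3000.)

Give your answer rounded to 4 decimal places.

Step 0: x=[6.8000] v=[0.0000]
Step 1: x=[6.5159] v=[-0.9471]
Step 2: x=[6.0097] v=[-1.6873]
Step 3: x=[5.3921] v=[-2.0586]
Step 4: x=[4.7981] v=[-1.9800]
Step 5: x=[4.3575] v=[-1.4686]
Step 6: x=[4.1666] v=[-0.6362]
Step 7: x=[4.2672] v=[0.3353]
First v>=0 after going negative at step 7, time=2.1000

Answer: 2.1000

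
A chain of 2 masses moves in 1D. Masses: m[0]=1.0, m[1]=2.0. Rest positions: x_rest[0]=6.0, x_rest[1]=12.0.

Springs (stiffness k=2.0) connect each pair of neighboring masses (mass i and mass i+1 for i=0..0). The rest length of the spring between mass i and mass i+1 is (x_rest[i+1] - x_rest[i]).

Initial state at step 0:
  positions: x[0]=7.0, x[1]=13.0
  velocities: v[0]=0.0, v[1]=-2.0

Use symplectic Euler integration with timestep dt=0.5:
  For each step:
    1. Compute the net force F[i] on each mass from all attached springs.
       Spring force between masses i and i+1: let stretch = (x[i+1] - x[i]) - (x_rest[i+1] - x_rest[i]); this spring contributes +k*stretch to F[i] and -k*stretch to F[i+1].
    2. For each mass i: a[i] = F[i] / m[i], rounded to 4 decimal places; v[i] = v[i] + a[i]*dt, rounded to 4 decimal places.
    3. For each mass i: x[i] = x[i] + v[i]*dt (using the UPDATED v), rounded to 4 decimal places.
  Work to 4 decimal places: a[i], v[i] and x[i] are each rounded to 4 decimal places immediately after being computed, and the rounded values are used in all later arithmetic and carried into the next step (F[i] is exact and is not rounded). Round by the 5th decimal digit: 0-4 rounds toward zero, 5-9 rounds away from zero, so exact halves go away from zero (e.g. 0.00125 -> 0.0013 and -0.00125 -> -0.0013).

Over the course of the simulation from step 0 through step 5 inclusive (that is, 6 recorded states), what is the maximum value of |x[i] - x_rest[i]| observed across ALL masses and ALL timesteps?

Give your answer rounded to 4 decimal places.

Answer: 3.1640

Derivation:
Step 0: x=[7.0000 13.0000] v=[0.0000 -2.0000]
Step 1: x=[7.0000 12.0000] v=[0.0000 -2.0000]
Step 2: x=[6.5000 11.2500] v=[-1.0000 -1.5000]
Step 3: x=[5.3750 10.8125] v=[-2.2500 -0.8750]
Step 4: x=[3.9688 10.5156] v=[-2.8125 -0.5938]
Step 5: x=[2.8360 10.0820] v=[-2.2657 -0.8672]
Max displacement = 3.1640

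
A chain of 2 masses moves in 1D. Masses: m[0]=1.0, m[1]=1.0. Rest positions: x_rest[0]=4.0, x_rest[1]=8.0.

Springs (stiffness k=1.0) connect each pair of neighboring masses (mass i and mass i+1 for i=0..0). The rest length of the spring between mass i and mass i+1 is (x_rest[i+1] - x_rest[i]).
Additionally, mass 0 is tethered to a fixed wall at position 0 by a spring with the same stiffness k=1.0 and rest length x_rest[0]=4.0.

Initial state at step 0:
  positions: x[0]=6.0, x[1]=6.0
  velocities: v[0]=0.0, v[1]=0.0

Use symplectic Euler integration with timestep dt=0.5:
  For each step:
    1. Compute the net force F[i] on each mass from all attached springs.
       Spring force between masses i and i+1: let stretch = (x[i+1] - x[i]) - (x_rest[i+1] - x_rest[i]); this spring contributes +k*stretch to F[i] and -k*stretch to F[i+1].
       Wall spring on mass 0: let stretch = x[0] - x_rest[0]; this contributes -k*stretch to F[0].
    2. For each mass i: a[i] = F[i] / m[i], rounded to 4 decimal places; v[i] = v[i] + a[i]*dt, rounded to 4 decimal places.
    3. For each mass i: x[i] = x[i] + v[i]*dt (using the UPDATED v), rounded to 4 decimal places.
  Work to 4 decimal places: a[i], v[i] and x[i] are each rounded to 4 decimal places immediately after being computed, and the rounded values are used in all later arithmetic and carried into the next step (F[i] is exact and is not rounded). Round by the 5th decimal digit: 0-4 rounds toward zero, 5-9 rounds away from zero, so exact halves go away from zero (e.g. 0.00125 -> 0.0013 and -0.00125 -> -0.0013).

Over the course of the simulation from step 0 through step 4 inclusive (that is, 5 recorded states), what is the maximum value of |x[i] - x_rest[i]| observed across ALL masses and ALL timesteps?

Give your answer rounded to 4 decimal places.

Answer: 2.6562

Derivation:
Step 0: x=[6.0000 6.0000] v=[0.0000 0.0000]
Step 1: x=[4.5000 7.0000] v=[-3.0000 2.0000]
Step 2: x=[2.5000 8.3750] v=[-4.0000 2.7500]
Step 3: x=[1.3438 9.2813] v=[-2.3125 1.8125]
Step 4: x=[1.8360 9.2032] v=[0.9844 -0.1563]
Max displacement = 2.6562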